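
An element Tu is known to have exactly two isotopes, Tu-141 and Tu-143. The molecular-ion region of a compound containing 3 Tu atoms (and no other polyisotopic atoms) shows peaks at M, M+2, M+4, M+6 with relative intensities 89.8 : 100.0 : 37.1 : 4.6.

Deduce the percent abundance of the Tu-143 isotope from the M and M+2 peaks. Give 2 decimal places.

Let p = fractional abundance of Tu-141. I(M+2)/I(M) = [C(3,1)·p^2·(1−p)] / p^3 = 3·(1−p)/p = 100.0/89.8 = 1.1136
(1−p)/p = 1.1136/3 = 0.3712  ⇒  p = 1/(1 + 0.3712) = 0.7293
Tu-141: 72.93%, Tu-143: 27.07%.

27.07%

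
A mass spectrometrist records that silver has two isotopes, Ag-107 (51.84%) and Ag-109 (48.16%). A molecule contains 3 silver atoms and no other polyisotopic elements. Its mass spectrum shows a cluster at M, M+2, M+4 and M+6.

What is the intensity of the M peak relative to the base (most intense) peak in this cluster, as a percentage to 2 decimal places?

35.88%

Binomial terms of (0.5184 + 0.4816)^3: M 0.1393, M+2 0.3883, M+4 0.3607, M+6 0.1117 → M+2 is the base peak.
P(M+2) = C(3,1) × 0.5184^2 × 0.4816^1 = 3 × 0.26873856 × 0.4816 = 0.388273 (base)
P(M) = C(3,0) × 0.5184^3 × 0.4816^0 = 1 × 0.13931407 × 1.0000 = 0.139314
Relative intensity = 0.139314 / 0.388273 × 100 = 35.88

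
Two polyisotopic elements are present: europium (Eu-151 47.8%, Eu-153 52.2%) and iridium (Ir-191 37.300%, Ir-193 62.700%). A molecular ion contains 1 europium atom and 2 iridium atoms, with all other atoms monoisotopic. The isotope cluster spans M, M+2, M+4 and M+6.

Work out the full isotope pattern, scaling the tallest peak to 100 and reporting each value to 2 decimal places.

15.39 : 68.55 : 100.00 : 47.49

Europium pattern (n=1): 0.4780 : 0.5220
Iridium pattern (n=2): 0.139129 : 0.467742 : 0.393129
Convolve the two distributions (both contribute in 2-u steps):
  M: 0.4780×0.139129 = 0.066504
  M+2: 0.4780×0.467742 + 0.5220×0.139129 = 0.296206
  M+4: 0.4780×0.393129 + 0.5220×0.467742 = 0.432077
  M+6: 0.5220×0.393129 = 0.205213
Scale to base peak (0.432077) = 100: 15.39 : 68.55 : 100.00 : 47.49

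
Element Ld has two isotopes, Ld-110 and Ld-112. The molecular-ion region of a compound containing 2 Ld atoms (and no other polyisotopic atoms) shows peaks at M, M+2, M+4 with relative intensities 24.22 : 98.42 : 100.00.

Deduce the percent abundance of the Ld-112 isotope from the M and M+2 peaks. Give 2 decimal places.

67.02%

Let p = fractional abundance of Ld-110. I(M+2)/I(M) = [C(2,1)·p^1·(1−p)] / p^2 = 2·(1−p)/p = 98.42/24.22 = 4.0636
(1−p)/p = 4.0636/2 = 2.0318  ⇒  p = 1/(1 + 2.0318) = 0.3298
Ld-110: 32.98%, Ld-112: 67.02%.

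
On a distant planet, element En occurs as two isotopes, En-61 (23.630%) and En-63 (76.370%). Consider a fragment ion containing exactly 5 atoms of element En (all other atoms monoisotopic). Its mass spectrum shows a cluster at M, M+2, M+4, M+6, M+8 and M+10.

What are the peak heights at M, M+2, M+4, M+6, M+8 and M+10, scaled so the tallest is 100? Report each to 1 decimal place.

0.2 : 3.0 : 19.1 : 61.9 : 100.0 : 64.6

Each En atom is independently En-61 (p = 0.23630) or En-63 (q = 0.76370); the cluster is the binomial expansion (p + q)^5.
P(M) = 0.23630^5 = 0.000737
P(M+2) = 5 × 0.23630^4 × 0.76370^1 = 0.011906
P(M+4) = 10 × 0.23630^3 × 0.76370^2 = 0.076955
P(M+6) = 10 × 0.23630^2 × 0.76370^3 = 0.248711
P(M+8) = 5 × 0.23630^1 × 0.76370^4 = 0.401906
P(M+10) = 0.76370^5 = 0.259785
The M+8 peak is largest (0.401906); scaling to 100 gives 0.2 : 3.0 : 19.1 : 61.9 : 100.0 : 64.6.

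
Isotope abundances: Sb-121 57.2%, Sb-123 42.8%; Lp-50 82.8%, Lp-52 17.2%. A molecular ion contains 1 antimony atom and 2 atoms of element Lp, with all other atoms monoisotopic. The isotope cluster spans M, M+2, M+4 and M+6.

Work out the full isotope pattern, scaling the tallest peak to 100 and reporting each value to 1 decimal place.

85.9 : 100.0 : 30.4 : 2.8

Antimony pattern (n=1): 0.5720 : 0.4280
Element Lp pattern (n=2): 0.685584 : 0.284832 : 0.029584
Convolve the two distributions (both contribute in 2-u steps):
  M: 0.5720×0.685584 = 0.392154
  M+2: 0.5720×0.284832 + 0.4280×0.685584 = 0.456354
  M+4: 0.5720×0.029584 + 0.4280×0.284832 = 0.138830
  M+6: 0.4280×0.029584 = 0.012662
Scale to base peak (0.456354) = 100: 85.9 : 100.0 : 30.4 : 2.8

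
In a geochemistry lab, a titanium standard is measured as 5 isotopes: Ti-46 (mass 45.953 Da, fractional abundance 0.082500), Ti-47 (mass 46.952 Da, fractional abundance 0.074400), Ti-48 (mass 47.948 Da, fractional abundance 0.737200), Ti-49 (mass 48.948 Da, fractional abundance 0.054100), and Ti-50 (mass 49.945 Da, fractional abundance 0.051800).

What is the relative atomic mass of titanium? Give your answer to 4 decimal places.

The abundance-weighted mean is 0.082500 × 45.953 + 0.074400 × 46.952 + 0.737200 × 47.948 + 0.054100 × 48.948 + 0.051800 × 49.945
= 3.79112 + 3.49323 + 35.34727 + 2.64809 + 2.58715 = 47.86686 Da

47.8669 Da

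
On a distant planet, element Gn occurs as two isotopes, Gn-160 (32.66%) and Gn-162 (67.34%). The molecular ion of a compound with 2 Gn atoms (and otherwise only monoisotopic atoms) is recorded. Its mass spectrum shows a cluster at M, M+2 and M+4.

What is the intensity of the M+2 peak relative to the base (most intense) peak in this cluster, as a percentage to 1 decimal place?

97.0%

Term probabilities: M 0.1067, M+2 0.4399, M+4 0.4535. Base peak = M+4.
P(M+4) = C(2,2) × 0.3266^0 × 0.6734^2 = 1 × 1.0000 × 0.45346756 = 0.453468 (base)
P(M+2) = C(2,1) × 0.3266^1 × 0.6734^1 = 2 × 0.3266 × 0.6734 = 0.439865
Relative intensity = 0.439865 / 0.453468 × 100 = 97.0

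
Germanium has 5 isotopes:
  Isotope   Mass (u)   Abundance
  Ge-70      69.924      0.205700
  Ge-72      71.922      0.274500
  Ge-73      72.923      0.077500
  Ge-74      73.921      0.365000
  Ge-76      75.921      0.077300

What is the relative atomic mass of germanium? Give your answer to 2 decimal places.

72.63 u

Ar = Σ fᵢ·mᵢ = 0.205700 × 69.924 + 0.274500 × 71.922 + 0.077500 × 72.923 + 0.365000 × 73.921 + 0.077300 × 75.921
= 14.3834 + 19.7426 + 5.6515 + 26.9812 + 5.8687 = 72.6274 u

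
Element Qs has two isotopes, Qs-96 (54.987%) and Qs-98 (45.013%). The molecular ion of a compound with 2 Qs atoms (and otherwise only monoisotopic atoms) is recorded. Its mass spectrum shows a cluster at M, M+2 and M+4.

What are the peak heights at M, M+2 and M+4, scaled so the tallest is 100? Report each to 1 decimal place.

The 2 Qs atoms are independent, so intensities follow the terms of (0.54987 + 0.45013)^2.
P(M) = 0.54987^2 = 0.302357
P(M+2) = 2 × 0.54987^1 × 0.45013^1 = 0.495026
P(M+4) = 0.45013^2 = 0.202617
The M+2 peak is largest (0.495026); scaling to 100 gives 61.1 : 100.0 : 40.9.

61.1 : 100.0 : 40.9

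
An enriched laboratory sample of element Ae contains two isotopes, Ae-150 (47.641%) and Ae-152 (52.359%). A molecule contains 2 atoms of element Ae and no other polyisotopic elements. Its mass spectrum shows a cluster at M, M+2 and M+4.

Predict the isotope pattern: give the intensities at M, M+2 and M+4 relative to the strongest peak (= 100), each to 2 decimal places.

The 2 Ae atoms are independent, so intensities follow the terms of (0.47641 + 0.52359)^2.
P(M) = 0.47641^2 = 0.226966
P(M+2) = 2 × 0.47641^1 × 0.52359^1 = 0.498887
P(M+4) = 0.52359^2 = 0.274146
The M+2 peak is largest (0.498887); scaling to 100 gives 45.49 : 100.00 : 54.95.

45.49 : 100.00 : 54.95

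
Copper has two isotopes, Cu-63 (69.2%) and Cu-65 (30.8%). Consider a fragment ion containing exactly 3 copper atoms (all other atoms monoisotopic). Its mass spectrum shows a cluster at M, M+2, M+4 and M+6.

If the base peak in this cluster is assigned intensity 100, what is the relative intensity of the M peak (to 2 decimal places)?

74.89

(0.692 + 0.308)^3 gives M 0.3314, M+2 0.4425, M+4 0.1969, M+6 0.0292; the largest is M+2.
P(M+2) = C(3,1) × 0.692^2 × 0.308^1 = 3 × 0.478864 × 0.3080 = 0.442470 (base)
P(M) = C(3,0) × 0.692^3 × 0.308^0 = 1 × 0.33137389 × 1.0000 = 0.331374
Relative intensity = 0.331374 / 0.442470 × 100 = 74.89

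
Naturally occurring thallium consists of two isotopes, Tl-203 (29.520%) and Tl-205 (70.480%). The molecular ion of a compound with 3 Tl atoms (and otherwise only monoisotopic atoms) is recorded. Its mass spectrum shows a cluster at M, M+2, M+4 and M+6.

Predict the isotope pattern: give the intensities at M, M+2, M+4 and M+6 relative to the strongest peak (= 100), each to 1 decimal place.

The 3 Tl atoms are independent, so intensities follow the terms of (0.29520 + 0.70480)^3.
P(M) = 0.29520^3 = 0.025725
P(M+2) = 3 × 0.29520^2 × 0.70480^1 = 0.184255
P(M+4) = 3 × 0.29520^1 × 0.70480^2 = 0.439916
P(M+6) = 0.70480^3 = 0.350104
The M+4 peak is largest (0.439916); scaling to 100 gives 5.8 : 41.9 : 100.0 : 79.6.

5.8 : 41.9 : 100.0 : 79.6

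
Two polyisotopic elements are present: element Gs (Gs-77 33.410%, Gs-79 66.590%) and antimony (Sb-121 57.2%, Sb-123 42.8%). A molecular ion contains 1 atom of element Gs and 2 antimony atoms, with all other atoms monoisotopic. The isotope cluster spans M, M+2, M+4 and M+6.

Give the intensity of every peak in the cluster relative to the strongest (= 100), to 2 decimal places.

Element Gs pattern (n=1): 0.3341 : 0.6659
Antimony pattern (n=2): 0.327184 : 0.489632 : 0.183184
Convolve the two distributions (both contribute in 2-u steps):
  M: 0.3341×0.327184 = 0.109312
  M+2: 0.3341×0.489632 + 0.6659×0.327184 = 0.381458
  M+4: 0.3341×0.183184 + 0.6659×0.489632 = 0.387248
  M+6: 0.6659×0.183184 = 0.121982
Scale to base peak (0.387248) = 100: 28.23 : 98.50 : 100.00 : 31.50

28.23 : 98.50 : 100.00 : 31.50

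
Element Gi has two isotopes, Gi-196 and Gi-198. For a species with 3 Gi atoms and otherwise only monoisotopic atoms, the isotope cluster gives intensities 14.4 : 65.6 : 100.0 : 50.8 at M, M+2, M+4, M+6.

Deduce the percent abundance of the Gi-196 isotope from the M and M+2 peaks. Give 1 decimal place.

39.7%

If p is the fraction of Gi that is Gi-196, then I(M+2)/I(M) = [C(3,1)·p^2·(1−p)] / p^3 = 3·(1−p)/p = 65.6/14.4 = 4.5556
(1−p)/p = 4.5556/3 = 1.5185  ⇒  p = 1/(1 + 1.5185) = 0.3971
Gi-196: 39.7%, Gi-198: 60.3%.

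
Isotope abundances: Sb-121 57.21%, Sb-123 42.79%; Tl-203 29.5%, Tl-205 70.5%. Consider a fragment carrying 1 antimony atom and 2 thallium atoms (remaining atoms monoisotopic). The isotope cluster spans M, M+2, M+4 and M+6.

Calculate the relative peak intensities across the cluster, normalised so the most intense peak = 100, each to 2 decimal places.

Antimony pattern (n=1): 0.5721 : 0.4279
Thallium pattern (n=2): 0.087025 : 0.41595 : 0.497025
Convolve the two distributions (both contribute in 2-u steps):
  M: 0.5721×0.087025 = 0.049787
  M+2: 0.5721×0.41595 + 0.4279×0.087025 = 0.275203
  M+4: 0.5721×0.497025 + 0.4279×0.41595 = 0.462333
  M+6: 0.4279×0.497025 = 0.212677
Scale to base peak (0.462333) = 100: 10.77 : 59.52 : 100.00 : 46.00

10.77 : 59.52 : 100.00 : 46.00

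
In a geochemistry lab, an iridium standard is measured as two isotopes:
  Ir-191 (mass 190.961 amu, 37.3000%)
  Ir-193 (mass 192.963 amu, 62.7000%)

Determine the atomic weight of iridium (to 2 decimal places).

Average mass = Σ (abundance × isotope mass) = 0.373000 × 190.961 + 0.627000 × 192.963
= 71.2285 + 120.9878 = 192.2163 amu

192.22 amu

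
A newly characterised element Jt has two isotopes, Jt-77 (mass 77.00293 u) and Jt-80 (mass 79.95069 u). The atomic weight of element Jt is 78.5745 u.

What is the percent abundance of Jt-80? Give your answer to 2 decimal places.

53.31%

With x = fraction of Jt-77 (so Jt-80 is 1 − x):
77.00293·x + 79.95069·(1 − x) = 78.5745
(77.00293 − 79.95069)·x = 78.5745 − 79.95069
x = -1.37619 / -2.94776 = 0.46686 → 46.69% Jt-77, 53.31% Jt-80.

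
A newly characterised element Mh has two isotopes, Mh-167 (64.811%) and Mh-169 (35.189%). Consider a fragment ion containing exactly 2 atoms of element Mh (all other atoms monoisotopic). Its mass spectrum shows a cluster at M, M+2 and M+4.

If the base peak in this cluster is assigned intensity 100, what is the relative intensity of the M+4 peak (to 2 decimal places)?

Binomial terms of (0.64811 + 0.35189)^2: M 0.4200, M+2 0.4561, M+4 0.1238 → M+2 is the base peak.
P(M+2) = C(2,1) × 0.64811^1 × 0.35189^1 = 2 × 0.64811 × 0.35189 = 0.456127 (base)
P(M+4) = C(2,2) × 0.64811^0 × 0.35189^2 = 1 × 1.0000 × 0.12382657 = 0.123827
Relative intensity = 0.123827 / 0.456127 × 100 = 27.15

27.15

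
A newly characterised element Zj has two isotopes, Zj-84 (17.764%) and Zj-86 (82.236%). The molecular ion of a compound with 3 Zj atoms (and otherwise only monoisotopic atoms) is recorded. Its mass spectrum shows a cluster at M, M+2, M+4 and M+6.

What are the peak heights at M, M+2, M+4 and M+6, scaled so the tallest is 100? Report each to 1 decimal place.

Each Zj atom is independently Zj-84 (p = 0.17764) or Zj-86 (q = 0.82236); the cluster is the binomial expansion (p + q)^3.
P(M) = 0.17764^3 = 0.005606
P(M+2) = 3 × 0.17764^2 × 0.82236^1 = 0.077851
P(M+4) = 3 × 0.17764^1 × 0.82236^2 = 0.360401
P(M+6) = 0.82236^3 = 0.556142
The M+6 peak is largest (0.556142); scaling to 100 gives 1.0 : 14.0 : 64.8 : 100.0.

1.0 : 14.0 : 64.8 : 100.0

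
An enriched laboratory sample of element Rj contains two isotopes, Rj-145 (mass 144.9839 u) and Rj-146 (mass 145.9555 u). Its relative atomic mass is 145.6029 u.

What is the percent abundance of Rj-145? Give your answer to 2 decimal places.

36.29%

Let x be the fractional abundance of Rj-145; then Rj-146 has abundance 1 − x.
144.9839·x + 145.9555·(1 − x) = 145.6029
(144.9839 − 145.9555)·x = 145.6029 − 145.9555
x = -0.3526 / -0.9716 = 0.36291 → 36.29% Rj-145, 63.71% Rj-146.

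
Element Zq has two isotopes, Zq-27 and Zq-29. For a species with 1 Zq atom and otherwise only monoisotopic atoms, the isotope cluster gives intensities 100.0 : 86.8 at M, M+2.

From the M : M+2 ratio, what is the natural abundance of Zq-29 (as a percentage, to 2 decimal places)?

If p is the fraction of Zq that is Zq-27, then I(M+2)/I(M) = [C(1,1)·p^0·(1−p)] / p^1 = 1·(1−p)/p = 86.8/100.0 = 0.8680
(1−p)/p = 0.8680/1 = 0.8680  ⇒  p = 1/(1 + 0.8680) = 0.5353
Zq-27: 53.53%, Zq-29: 46.47%.

46.47%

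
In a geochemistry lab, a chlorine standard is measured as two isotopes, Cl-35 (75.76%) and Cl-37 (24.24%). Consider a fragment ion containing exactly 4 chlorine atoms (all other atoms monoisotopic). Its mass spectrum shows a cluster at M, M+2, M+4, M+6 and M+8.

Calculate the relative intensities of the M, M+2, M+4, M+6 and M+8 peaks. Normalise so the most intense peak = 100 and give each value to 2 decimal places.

78.14 : 100.00 : 47.99 : 10.24 : 0.82

The 4 Cl atoms are independent, so intensities follow the terms of (0.7576 + 0.2424)^4.
P(M) = 0.7576^4 = 0.329428
P(M+2) = 4 × 0.7576^3 × 0.2424^1 = 0.421612
P(M+4) = 6 × 0.7576^2 × 0.2424^2 = 0.202347
P(M+6) = 4 × 0.7576^1 × 0.2424^3 = 0.043162
P(M+8) = 0.2424^4 = 0.003452
The M+2 peak is largest (0.421612); scaling to 100 gives 78.14 : 100.00 : 47.99 : 10.24 : 0.82.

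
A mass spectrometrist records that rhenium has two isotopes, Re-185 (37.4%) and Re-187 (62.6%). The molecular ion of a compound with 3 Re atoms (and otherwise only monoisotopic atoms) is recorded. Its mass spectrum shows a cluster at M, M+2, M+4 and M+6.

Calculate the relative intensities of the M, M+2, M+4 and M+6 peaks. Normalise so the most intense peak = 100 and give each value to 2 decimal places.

Expanding (0.374 + 0.626)^3:
P(M) = 0.374^3 = 0.052314
P(M+2) = 3 × 0.374^2 × 0.626^1 = 0.262687
P(M+4) = 3 × 0.374^1 × 0.626^2 = 0.439685
P(M+6) = 0.626^3 = 0.245314
The M+4 peak is largest (0.439685); scaling to 100 gives 11.90 : 59.74 : 100.00 : 55.79.

11.90 : 59.74 : 100.00 : 55.79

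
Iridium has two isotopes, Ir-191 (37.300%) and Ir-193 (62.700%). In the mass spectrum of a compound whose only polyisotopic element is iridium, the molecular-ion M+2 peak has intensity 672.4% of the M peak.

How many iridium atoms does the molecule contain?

For n independent Ir atoms, I(M+2)/I(M) = n · (abundance Ir-193) / (abundance Ir-191) = n · 0.62700/0.37300.
n = 6.724 × 0.37300/0.62700 = 4.00 ≈ 4

4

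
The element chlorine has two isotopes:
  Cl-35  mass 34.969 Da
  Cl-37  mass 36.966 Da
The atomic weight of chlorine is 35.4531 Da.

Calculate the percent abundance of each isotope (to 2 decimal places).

With x = fraction of Cl-35 (so Cl-37 is 1 − x):
34.969·x + 36.966·(1 − x) = 35.4531
(34.969 − 36.966)·x = 35.4531 − 36.966
x = -1.5129 / -1.997 = 0.75759 → 75.76% Cl-35, 24.24% Cl-37.

Cl-35: 75.76%, Cl-37: 24.24%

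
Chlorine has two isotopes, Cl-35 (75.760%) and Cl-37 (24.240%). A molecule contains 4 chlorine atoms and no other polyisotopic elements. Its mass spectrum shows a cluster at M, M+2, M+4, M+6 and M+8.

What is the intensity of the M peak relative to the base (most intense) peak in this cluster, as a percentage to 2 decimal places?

78.14%

(0.75760 + 0.24240)^4 gives M 0.3294, M+2 0.4216, M+4 0.2023, M+6 0.0432, M+8 0.0035; the largest is M+2.
P(M+2) = C(4,1) × 0.75760^3 × 0.24240^1 = 4 × 0.4348304 × 0.2424 = 0.421612 (base)
P(M) = C(4,0) × 0.75760^4 × 0.24240^0 = 1 × 0.32942751 × 1.0000 = 0.329428
Relative intensity = 0.329428 / 0.421612 × 100 = 78.14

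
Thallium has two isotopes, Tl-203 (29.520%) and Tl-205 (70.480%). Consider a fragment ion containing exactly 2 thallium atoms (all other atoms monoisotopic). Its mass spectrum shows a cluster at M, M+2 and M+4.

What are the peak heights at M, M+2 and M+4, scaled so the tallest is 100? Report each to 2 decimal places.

17.54 : 83.77 : 100.00

Expanding (0.29520 + 0.70480)^2:
P(M) = 0.29520^2 = 0.087143
P(M+2) = 2 × 0.29520^1 × 0.70480^1 = 0.416114
P(M+4) = 0.70480^2 = 0.496743
The M+4 peak is largest (0.496743); scaling to 100 gives 17.54 : 83.77 : 100.00.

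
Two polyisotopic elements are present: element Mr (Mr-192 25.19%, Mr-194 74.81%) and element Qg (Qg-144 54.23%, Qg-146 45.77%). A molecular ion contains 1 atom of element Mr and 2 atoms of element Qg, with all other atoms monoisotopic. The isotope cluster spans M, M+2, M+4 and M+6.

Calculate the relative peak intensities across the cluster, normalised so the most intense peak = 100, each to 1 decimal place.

Element Mr pattern (n=1): 0.2519 : 0.7481
Element Qg pattern (n=2): 0.29408929 : 0.49642142 : 0.20948929
Convolve the two distributions (both contribute in 2-u steps):
  M: 0.2519×0.29408929 = 0.074081
  M+2: 0.2519×0.49642142 + 0.7481×0.29408929 = 0.345057
  M+4: 0.2519×0.20948929 + 0.7481×0.49642142 = 0.424143
  M+6: 0.7481×0.20948929 = 0.156719
Scale to base peak (0.424143) = 100: 17.5 : 81.4 : 100.0 : 36.9

17.5 : 81.4 : 100.0 : 36.9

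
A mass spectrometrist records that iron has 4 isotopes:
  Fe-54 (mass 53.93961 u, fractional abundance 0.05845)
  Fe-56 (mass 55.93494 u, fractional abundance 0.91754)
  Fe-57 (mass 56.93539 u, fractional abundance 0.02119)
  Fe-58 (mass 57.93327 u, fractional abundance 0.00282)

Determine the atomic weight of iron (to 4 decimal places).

55.8451 u

Average mass = Σ (abundance × isotope mass) = 0.05845 × 53.93961 + 0.91754 × 55.93494 + 0.02119 × 56.93539 + 0.00282 × 57.93327
= 3.152770 + 51.322545 + 1.206461 + 0.163372 = 55.845148 u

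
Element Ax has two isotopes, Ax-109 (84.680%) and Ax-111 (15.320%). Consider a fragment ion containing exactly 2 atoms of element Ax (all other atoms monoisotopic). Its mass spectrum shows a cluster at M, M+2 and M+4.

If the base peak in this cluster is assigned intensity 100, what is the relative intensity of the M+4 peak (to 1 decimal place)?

Binomial terms of (0.84680 + 0.15320)^2: M 0.7171, M+2 0.2595, M+4 0.0235 → M is the base peak.
P(M) = C(2,0) × 0.84680^2 × 0.15320^0 = 1 × 0.71707024 × 1.0000 = 0.717070 (base)
P(M+4) = C(2,2) × 0.84680^0 × 0.15320^2 = 1 × 1.0000 × 0.02347024 = 0.023470
Relative intensity = 0.023470 / 0.717070 × 100 = 3.3

3.3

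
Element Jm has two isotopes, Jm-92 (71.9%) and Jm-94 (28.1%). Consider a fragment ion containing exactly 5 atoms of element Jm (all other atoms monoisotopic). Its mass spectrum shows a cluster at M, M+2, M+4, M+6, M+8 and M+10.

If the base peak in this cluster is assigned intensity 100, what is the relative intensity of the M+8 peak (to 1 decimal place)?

6.0

Term probabilities: M 0.1922, M+2 0.3755, M+4 0.2935, M+6 0.1147, M+8 0.0224, M+10 0.0018. Base peak = M+2.
P(M+2) = C(5,1) × 0.719^4 × 0.281^1 = 5 × 0.26724868 × 0.2810 = 0.375484 (base)
P(M+8) = C(5,4) × 0.719^1 × 0.281^4 = 5 × 0.7190 × 0.00623484 = 0.022414
Relative intensity = 0.022414 / 0.375484 × 100 = 6.0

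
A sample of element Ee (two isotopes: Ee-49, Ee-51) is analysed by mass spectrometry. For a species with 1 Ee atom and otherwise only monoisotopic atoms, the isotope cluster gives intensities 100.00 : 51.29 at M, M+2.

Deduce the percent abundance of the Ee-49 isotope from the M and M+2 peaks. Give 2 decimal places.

Write p for the Ee-49 fraction. I(M+2)/I(M) = [C(1,1)·p^0·(1−p)] / p^1 = 1·(1−p)/p = 51.29/100.00 = 0.5129
(1−p)/p = 0.5129/1 = 0.5129  ⇒  p = 1/(1 + 0.5129) = 0.6610
Ee-49: 66.10%, Ee-51: 33.90%.

66.10%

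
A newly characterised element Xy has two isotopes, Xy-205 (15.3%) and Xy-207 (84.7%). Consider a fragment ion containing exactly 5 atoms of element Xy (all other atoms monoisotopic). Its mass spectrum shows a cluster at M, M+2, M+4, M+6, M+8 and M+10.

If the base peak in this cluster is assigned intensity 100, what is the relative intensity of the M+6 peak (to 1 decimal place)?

Term probabilities: M 0.0001, M+2 0.0023, M+4 0.0257, M+6 0.1422, M+8 0.3937, M+10 0.4359. Base peak = M+10.
P(M+10) = C(5,5) × 0.153^0 × 0.847^5 = 1 × 1.0000 × 0.4359303 = 0.435930 (base)
P(M+6) = C(5,3) × 0.153^2 × 0.847^3 = 10 × 0.023409 × 0.60764542 = 0.142244
Relative intensity = 0.142244 / 0.435930 × 100 = 32.6

32.6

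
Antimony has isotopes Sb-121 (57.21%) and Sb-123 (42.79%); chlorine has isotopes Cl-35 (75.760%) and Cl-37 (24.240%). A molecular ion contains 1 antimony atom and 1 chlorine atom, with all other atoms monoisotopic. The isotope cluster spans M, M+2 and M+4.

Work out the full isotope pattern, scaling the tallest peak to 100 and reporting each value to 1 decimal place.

Antimony pattern (n=1): 0.5721 : 0.4279
Chlorine pattern (n=1): 0.7576 : 0.2424
Convolve the two distributions (both contribute in 2-u steps):
  M: 0.5721×0.7576 = 0.433423
  M+2: 0.5721×0.2424 + 0.4279×0.7576 = 0.462854
  M+4: 0.4279×0.2424 = 0.103723
Scale to base peak (0.462854) = 100: 93.6 : 100.0 : 22.4

93.6 : 100.0 : 22.4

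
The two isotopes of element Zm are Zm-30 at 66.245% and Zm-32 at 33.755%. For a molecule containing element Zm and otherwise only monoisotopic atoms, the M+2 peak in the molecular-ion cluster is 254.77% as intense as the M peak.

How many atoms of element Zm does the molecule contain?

5

For n independent Zm atoms, I(M+2)/I(M) = n · (abundance Zm-32) / (abundance Zm-30) = n · 0.33755/0.66245.
n = 2.5477 × 0.66245/0.33755 = 5.00 ≈ 5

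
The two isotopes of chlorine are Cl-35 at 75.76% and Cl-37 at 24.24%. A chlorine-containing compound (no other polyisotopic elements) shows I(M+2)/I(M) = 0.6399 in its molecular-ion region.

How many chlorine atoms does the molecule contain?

With n Cl atoms, P(M+2)/P(M) = C(n,1)·p^(n−1)q / p^n = n·q/p = n · 0.2424/0.7576.
n = 0.6399 × 0.7576/0.2424 = 2.00 ≈ 2

2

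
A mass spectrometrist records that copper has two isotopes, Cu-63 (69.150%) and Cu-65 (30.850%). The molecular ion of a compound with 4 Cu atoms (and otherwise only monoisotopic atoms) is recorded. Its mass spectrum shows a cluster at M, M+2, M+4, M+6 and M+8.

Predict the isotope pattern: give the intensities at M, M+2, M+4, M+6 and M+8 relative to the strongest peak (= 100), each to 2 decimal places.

Each Cu atom is independently Cu-63 (p = 0.69150) or Cu-65 (q = 0.30850); the cluster is the binomial expansion (p + q)^4.
P(M) = 0.69150^4 = 0.228649
P(M+2) = 4 × 0.69150^3 × 0.30850^1 = 0.408030
P(M+4) = 6 × 0.69150^2 × 0.30850^2 = 0.273052
P(M+6) = 4 × 0.69150^1 × 0.30850^3 = 0.081212
P(M+8) = 0.30850^4 = 0.009058
The M+2 peak is largest (0.408030); scaling to 100 gives 56.04 : 100.00 : 66.92 : 19.90 : 2.22.

56.04 : 100.00 : 66.92 : 19.90 : 2.22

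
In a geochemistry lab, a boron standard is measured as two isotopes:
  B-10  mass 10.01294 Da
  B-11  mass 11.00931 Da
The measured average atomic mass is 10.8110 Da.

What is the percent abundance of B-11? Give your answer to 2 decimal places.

Writing the weighted mean with unknown fraction x of B-10:
10.01294·x + 11.00931·(1 − x) = 10.8110
(10.01294 − 11.00931)·x = 10.8110 − 11.00931
x = -0.19831 / -0.99637 = 0.19903 → 19.90% B-10, 80.10% B-11.

80.10%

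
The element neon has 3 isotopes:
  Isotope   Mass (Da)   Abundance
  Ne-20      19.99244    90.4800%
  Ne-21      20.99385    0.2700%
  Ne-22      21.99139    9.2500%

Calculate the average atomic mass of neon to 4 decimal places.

20.1800 Da

Ar = Σ fᵢ·mᵢ = 0.904800 × 19.99244 + 0.002700 × 20.99385 + 0.092500 × 21.99139
= 18.089160 + 0.056683 + 2.034204 = 20.180047 Da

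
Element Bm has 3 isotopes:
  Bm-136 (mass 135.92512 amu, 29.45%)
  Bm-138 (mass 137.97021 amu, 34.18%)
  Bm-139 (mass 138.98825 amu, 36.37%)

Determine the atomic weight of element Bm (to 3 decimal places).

137.738 amu

Ar = Σ fᵢ·mᵢ = 0.2945 × 135.92512 + 0.3418 × 137.97021 + 0.3637 × 138.98825
= 40.029948 + 47.158218 + 50.550027 = 137.738193 amu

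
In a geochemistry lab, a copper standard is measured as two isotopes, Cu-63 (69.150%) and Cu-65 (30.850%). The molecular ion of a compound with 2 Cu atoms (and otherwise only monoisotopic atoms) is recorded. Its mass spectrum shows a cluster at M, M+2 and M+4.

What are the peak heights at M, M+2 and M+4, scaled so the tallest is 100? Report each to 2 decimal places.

100.00 : 89.23 : 19.90

Each Cu atom is independently Cu-63 (p = 0.69150) or Cu-65 (q = 0.30850); the cluster is the binomial expansion (p + q)^2.
P(M) = 0.69150^2 = 0.478172
P(M+2) = 2 × 0.69150^1 × 0.30850^1 = 0.426656
P(M+4) = 0.30850^2 = 0.095172
The M peak is largest (0.478172); scaling to 100 gives 100.00 : 89.23 : 19.90.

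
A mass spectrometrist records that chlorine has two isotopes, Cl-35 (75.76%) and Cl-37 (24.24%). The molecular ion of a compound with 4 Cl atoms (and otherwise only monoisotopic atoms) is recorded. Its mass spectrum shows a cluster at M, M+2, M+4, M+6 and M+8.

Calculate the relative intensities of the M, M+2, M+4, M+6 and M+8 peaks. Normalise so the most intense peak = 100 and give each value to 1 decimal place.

78.1 : 100.0 : 48.0 : 10.2 : 0.8

Each Cl atom is independently Cl-35 (p = 0.7576) or Cl-37 (q = 0.2424); the cluster is the binomial expansion (p + q)^4.
P(M) = 0.7576^4 = 0.329428
P(M+2) = 4 × 0.7576^3 × 0.2424^1 = 0.421612
P(M+4) = 6 × 0.7576^2 × 0.2424^2 = 0.202347
P(M+6) = 4 × 0.7576^1 × 0.2424^3 = 0.043162
P(M+8) = 0.2424^4 = 0.003452
The M+2 peak is largest (0.421612); scaling to 100 gives 78.1 : 100.0 : 48.0 : 10.2 : 0.8.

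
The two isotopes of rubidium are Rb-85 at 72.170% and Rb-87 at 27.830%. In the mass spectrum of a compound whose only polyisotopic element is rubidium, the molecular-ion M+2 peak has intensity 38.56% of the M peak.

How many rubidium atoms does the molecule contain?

1

For n independent Rb atoms, I(M+2)/I(M) = n · (abundance Rb-87) / (abundance Rb-85) = n · 0.27830/0.72170.
n = 0.3856 × 0.72170/0.27830 = 1.00 ≈ 1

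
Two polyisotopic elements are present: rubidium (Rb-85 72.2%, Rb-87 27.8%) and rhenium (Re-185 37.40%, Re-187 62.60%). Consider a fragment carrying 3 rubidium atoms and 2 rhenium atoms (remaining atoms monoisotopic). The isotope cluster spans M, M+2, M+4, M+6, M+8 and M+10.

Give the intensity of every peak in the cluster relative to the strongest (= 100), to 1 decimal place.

14.1 : 63.3 : 100.0 : 67.2 : 20.2 : 2.2

Rubidium pattern (n=3): 0.37636705 : 0.43475086 : 0.16739714 : 0.02148495
Rhenium pattern (n=2): 0.139876 : 0.468248 : 0.391876
Convolve the two distributions (both contribute in 2-u steps):
  M: 0.37636705×0.139876 = 0.052645
  M+2: 0.37636705×0.468248 + 0.43475086×0.139876 = 0.237044
  M+4: 0.37636705×0.391876 + 0.43475086×0.468248 + 0.16739714×0.139876 = 0.374475
  M+6: 0.43475086×0.391876 + 0.16739714×0.468248 + 0.02148495×0.139876 = 0.251757
  M+8: 0.16739714×0.391876 + 0.02148495×0.468248 = 0.075659
  M+10: 0.02148495×0.391876 = 0.008419
Scale to base peak (0.374475) = 100: 14.1 : 63.3 : 100.0 : 67.2 : 20.2 : 2.2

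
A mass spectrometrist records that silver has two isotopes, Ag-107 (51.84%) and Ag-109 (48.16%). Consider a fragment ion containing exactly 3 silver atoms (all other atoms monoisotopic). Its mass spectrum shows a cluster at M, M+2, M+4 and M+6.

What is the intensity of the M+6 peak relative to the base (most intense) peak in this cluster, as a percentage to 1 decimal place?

28.8%

Term probabilities: M 0.1393, M+2 0.3883, M+4 0.3607, M+6 0.1117. Base peak = M+2.
P(M+2) = C(3,1) × 0.5184^2 × 0.4816^1 = 3 × 0.26873856 × 0.4816 = 0.388273 (base)
P(M+6) = C(3,3) × 0.5184^0 × 0.4816^3 = 1 × 1.0000 × 0.11170161 = 0.111702
Relative intensity = 0.111702 / 0.388273 × 100 = 28.8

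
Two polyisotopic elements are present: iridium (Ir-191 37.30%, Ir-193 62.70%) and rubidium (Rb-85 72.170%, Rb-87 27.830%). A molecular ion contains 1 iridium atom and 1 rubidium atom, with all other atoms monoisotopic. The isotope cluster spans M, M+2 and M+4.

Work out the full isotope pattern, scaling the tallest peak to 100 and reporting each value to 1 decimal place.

Iridium pattern (n=1): 0.3730 : 0.6270
Rubidium pattern (n=1): 0.7217 : 0.2783
Convolve the two distributions (both contribute in 2-u steps):
  M: 0.3730×0.7217 = 0.269194
  M+2: 0.3730×0.2783 + 0.6270×0.7217 = 0.556312
  M+4: 0.6270×0.2783 = 0.174494
Scale to base peak (0.556312) = 100: 48.4 : 100.0 : 31.4

48.4 : 100.0 : 31.4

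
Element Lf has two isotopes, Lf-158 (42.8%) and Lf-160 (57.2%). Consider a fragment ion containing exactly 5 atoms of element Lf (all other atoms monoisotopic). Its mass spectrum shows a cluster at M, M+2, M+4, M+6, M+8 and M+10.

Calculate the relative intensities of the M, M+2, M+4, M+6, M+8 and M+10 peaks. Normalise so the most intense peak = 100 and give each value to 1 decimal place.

4.2 : 28.0 : 74.8 : 100.0 : 66.8 : 17.9

The 5 Lf atoms are independent, so intensities follow the terms of (0.428 + 0.572)^5.
P(M) = 0.428^5 = 0.014362
P(M+2) = 5 × 0.428^4 × 0.572^1 = 0.095971
P(M+4) = 10 × 0.428^3 × 0.572^2 = 0.256521
P(M+6) = 10 × 0.428^2 × 0.572^3 = 0.342827
P(M+8) = 5 × 0.428^1 × 0.572^4 = 0.229086
P(M+10) = 0.572^5 = 0.061232
The M+6 peak is largest (0.342827); scaling to 100 gives 4.2 : 28.0 : 74.8 : 100.0 : 66.8 : 17.9.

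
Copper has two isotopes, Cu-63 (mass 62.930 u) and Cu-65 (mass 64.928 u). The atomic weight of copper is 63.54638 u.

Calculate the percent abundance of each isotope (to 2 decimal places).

Cu-63: 69.15%, Cu-65: 30.85%

Let x be the fractional abundance of Cu-63; then Cu-65 has abundance 1 − x.
62.930·x + 64.928·(1 − x) = 63.54638
(62.930 − 64.928)·x = 63.54638 − 64.928
x = -1.38162 / -1.998 = 0.69150 → 69.15% Cu-63, 30.85% Cu-65.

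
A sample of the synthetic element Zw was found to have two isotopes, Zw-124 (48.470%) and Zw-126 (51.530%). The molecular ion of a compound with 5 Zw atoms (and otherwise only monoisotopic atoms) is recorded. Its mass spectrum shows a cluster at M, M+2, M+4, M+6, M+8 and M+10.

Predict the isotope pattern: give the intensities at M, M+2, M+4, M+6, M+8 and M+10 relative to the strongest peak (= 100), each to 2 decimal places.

8.32 : 44.24 : 94.06 : 100.00 : 53.16 : 11.30

Expanding (0.48470 + 0.51530)^5:
P(M) = 0.48470^5 = 0.026753
P(M+2) = 5 × 0.48470^4 × 0.51530^1 = 0.142207
P(M+4) = 10 × 0.48470^3 × 0.51530^2 = 0.302370
P(M+6) = 10 × 0.48470^2 × 0.51530^3 = 0.321460
P(M+8) = 5 × 0.48470^1 × 0.51530^4 = 0.170877
P(M+10) = 0.51530^5 = 0.036333
The M+6 peak is largest (0.321460); scaling to 100 gives 8.32 : 44.24 : 94.06 : 100.00 : 53.16 : 11.30.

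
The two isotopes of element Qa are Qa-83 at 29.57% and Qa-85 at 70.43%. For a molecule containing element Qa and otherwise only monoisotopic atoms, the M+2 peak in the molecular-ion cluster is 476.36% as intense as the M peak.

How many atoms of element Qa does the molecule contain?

With n Qa atoms, P(M+2)/P(M) = C(n,1)·p^(n−1)q / p^n = n·q/p = n · 0.7043/0.2957.
n = 4.7636 × 0.2957/0.7043 = 2.00 ≈ 2

2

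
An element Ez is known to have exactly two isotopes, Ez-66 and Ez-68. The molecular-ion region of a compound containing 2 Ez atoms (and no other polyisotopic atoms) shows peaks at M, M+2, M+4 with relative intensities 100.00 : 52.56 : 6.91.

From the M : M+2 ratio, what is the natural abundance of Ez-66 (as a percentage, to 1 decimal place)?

79.2%

Write p for the Ez-66 fraction. I(M+2)/I(M) = [C(2,1)·p^1·(1−p)] / p^2 = 2·(1−p)/p = 52.56/100.00 = 0.5256
(1−p)/p = 0.5256/2 = 0.2628  ⇒  p = 1/(1 + 0.2628) = 0.7919
Ez-66: 79.2%, Ez-68: 20.8%.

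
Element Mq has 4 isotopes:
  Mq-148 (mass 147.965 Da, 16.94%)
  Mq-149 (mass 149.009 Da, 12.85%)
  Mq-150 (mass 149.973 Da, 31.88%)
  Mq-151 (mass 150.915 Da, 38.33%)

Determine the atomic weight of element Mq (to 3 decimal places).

149.870 Da

Average mass = Σ (abundance × isotope mass) = 0.1694 × 147.965 + 0.1285 × 149.009 + 0.3188 × 149.973 + 0.3833 × 150.915
= 25.0653 + 19.1477 + 47.8114 + 57.8457 = 149.8701 Da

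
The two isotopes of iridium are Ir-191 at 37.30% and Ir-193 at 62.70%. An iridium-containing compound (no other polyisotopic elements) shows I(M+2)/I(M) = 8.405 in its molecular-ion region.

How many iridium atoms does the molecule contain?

With n Ir atoms, P(M+2)/P(M) = C(n,1)·p^(n−1)q / p^n = n·q/p = n · 0.6270/0.3730.
n = 8.405 × 0.3730/0.6270 = 5.00 ≈ 5

5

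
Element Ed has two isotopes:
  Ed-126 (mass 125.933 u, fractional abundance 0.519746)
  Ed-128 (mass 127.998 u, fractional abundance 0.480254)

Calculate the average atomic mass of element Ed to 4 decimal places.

126.9247 u

Weight each isotope mass by its fractional abundance: 0.519746 × 125.933 + 0.480254 × 127.998
= 65.45317 + 61.47155 = 126.92472 u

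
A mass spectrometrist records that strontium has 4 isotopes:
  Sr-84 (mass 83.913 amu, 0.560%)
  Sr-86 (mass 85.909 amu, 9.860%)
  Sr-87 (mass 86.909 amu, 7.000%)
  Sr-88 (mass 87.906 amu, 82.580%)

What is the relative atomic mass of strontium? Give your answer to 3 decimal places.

The abundance-weighted mean is 0.00560 × 83.913 + 0.09860 × 85.909 + 0.07000 × 86.909 + 0.82580 × 87.906
= 0.4699 + 8.4706 + 6.0836 + 72.5928 = 87.6169 amu

87.617 amu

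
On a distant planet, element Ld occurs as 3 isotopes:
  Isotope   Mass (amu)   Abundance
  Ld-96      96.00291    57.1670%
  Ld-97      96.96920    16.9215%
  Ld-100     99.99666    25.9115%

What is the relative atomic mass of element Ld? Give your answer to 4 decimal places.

Average mass = Σ (abundance × isotope mass) = 0.571670 × 96.00291 + 0.169215 × 96.96920 + 0.259115 × 99.99666
= 54.881984 + 16.408643 + 25.910635 = 97.201262 amu

97.2013 amu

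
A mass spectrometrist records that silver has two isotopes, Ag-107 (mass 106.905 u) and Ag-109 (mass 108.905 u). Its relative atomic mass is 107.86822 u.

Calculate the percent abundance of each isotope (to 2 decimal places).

With x = fraction of Ag-107 (so Ag-109 is 1 − x):
106.905·x + 108.905·(1 − x) = 107.86822
(106.905 − 108.905)·x = 107.86822 − 108.905
x = -1.03678 / -2.000 = 0.51839 → 51.84% Ag-107, 48.16% Ag-109.

Ag-107: 51.84%, Ag-109: 48.16%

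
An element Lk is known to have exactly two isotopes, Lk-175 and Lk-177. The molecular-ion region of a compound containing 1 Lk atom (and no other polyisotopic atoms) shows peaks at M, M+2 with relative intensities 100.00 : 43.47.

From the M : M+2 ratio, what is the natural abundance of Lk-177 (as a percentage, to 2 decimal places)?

30.30%

Write p for the Lk-175 fraction. I(M+2)/I(M) = [C(1,1)·p^0·(1−p)] / p^1 = 1·(1−p)/p = 43.47/100.00 = 0.4347
(1−p)/p = 0.4347/1 = 0.4347  ⇒  p = 1/(1 + 0.4347) = 0.6970
Lk-175: 69.70%, Lk-177: 30.30%.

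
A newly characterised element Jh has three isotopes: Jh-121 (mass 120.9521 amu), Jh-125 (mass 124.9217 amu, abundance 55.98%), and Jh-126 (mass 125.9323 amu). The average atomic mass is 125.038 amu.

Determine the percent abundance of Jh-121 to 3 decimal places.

6.597%

The remaining 44.02% is split between Jh-121 (fraction x) and Jh-126 (fraction 0.4402 − x).
Substituting: 120.9521x + 125.9323(0.4402 − x) = 55.10683234
(120.9521 − 125.9323)x = -0.32856612  ⇒  x = 0.06597, y = 0.37423
Jh-121: 6.597%, Jh-126: 37.423%.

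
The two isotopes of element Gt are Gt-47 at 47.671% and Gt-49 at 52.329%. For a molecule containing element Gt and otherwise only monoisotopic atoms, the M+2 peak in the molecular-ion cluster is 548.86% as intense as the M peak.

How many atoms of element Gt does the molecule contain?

For n independent Gt atoms, I(M+2)/I(M) = n · (abundance Gt-49) / (abundance Gt-47) = n · 0.52329/0.47671.
n = 5.4886 × 0.47671/0.52329 = 5.00 ≈ 5

5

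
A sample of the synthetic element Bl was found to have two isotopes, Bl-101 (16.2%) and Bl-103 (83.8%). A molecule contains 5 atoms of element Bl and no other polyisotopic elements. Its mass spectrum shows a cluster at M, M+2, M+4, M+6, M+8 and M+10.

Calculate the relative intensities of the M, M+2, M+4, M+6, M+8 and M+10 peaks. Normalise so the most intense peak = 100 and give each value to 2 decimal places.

0.03 : 0.70 : 7.22 : 37.37 : 96.66 : 100.00

Expanding (0.162 + 0.838)^5:
P(M) = 0.162^5 = 0.000112
P(M+2) = 5 × 0.162^4 × 0.838^1 = 0.002886
P(M+4) = 10 × 0.162^3 × 0.838^2 = 0.029856
P(M+6) = 10 × 0.162^2 × 0.838^3 = 0.154441
P(M+8) = 5 × 0.162^1 × 0.838^4 = 0.399449
P(M+10) = 0.838^5 = 0.413257
The M+10 peak is largest (0.413257); scaling to 100 gives 0.03 : 0.70 : 7.22 : 37.37 : 96.66 : 100.00.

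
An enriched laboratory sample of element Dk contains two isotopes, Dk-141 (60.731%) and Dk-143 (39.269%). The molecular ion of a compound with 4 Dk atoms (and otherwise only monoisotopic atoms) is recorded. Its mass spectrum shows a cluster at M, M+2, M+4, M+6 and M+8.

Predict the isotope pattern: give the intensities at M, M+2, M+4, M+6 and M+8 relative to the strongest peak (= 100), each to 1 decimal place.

Each Dk atom is independently Dk-141 (p = 0.60731) or Dk-143 (q = 0.39269); the cluster is the binomial expansion (p + q)^4.
P(M) = 0.60731^4 = 0.136032
P(M+2) = 4 × 0.60731^3 × 0.39269^1 = 0.351837
P(M+4) = 6 × 0.60731^2 × 0.39269^2 = 0.341249
P(M+6) = 4 × 0.60731^1 × 0.39269^3 = 0.147102
P(M+8) = 0.39269^4 = 0.023779
The M+2 peak is largest (0.351837); scaling to 100 gives 38.7 : 100.0 : 97.0 : 41.8 : 6.8.

38.7 : 100.0 : 97.0 : 41.8 : 6.8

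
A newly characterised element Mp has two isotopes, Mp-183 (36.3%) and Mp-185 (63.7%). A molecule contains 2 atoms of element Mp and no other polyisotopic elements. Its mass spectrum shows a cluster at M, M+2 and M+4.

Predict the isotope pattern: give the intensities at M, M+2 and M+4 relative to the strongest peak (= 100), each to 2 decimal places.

28.49 : 100.00 : 87.74

Expanding (0.363 + 0.637)^2:
P(M) = 0.363^2 = 0.131769
P(M+2) = 2 × 0.363^1 × 0.637^1 = 0.462462
P(M+4) = 0.637^2 = 0.405769
The M+2 peak is largest (0.462462); scaling to 100 gives 28.49 : 100.00 : 87.74.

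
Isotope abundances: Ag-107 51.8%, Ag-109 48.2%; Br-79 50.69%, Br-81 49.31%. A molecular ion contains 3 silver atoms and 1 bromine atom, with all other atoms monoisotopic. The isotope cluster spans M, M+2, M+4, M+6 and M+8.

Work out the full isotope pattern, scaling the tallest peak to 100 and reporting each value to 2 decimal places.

Silver pattern (n=3): 0.13899183 : 0.3879965 : 0.3610315 : 0.11198017
Bromine pattern (n=1): 0.5069 : 0.4931
Convolve the two distributions (both contribute in 2-u steps):
  M: 0.13899183×0.5069 = 0.070455
  M+2: 0.13899183×0.4931 + 0.3879965×0.5069 = 0.265212
  M+4: 0.3879965×0.4931 + 0.3610315×0.5069 = 0.374328
  M+6: 0.3610315×0.4931 + 0.11198017×0.5069 = 0.234787
  M+8: 0.11198017×0.4931 = 0.055217
Scale to base peak (0.374328) = 100: 18.82 : 70.85 : 100.00 : 62.72 : 14.75

18.82 : 70.85 : 100.00 : 62.72 : 14.75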